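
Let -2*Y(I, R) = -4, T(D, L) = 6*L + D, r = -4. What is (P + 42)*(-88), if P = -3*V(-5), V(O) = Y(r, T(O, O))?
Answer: -3168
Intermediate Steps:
T(D, L) = D + 6*L
Y(I, R) = 2 (Y(I, R) = -½*(-4) = 2)
V(O) = 2
P = -6 (P = -3*2 = -6)
(P + 42)*(-88) = (-6 + 42)*(-88) = 36*(-88) = -3168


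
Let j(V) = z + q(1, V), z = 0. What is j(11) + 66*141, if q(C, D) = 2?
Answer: 9308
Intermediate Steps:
j(V) = 2 (j(V) = 0 + 2 = 2)
j(11) + 66*141 = 2 + 66*141 = 2 + 9306 = 9308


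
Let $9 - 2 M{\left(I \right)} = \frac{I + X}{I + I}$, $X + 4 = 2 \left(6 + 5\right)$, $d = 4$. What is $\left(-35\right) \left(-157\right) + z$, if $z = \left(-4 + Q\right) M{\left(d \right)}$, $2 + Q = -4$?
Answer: $\frac{21855}{4} \approx 5463.8$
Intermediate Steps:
$Q = -6$ ($Q = -2 - 4 = -6$)
$X = 18$ ($X = -4 + 2 \left(6 + 5\right) = -4 + 2 \cdot 11 = -4 + 22 = 18$)
$M{\left(I \right)} = \frac{9}{2} - \frac{18 + I}{4 I}$ ($M{\left(I \right)} = \frac{9}{2} - \frac{\left(I + 18\right) \frac{1}{I + I}}{2} = \frac{9}{2} - \frac{\left(18 + I\right) \frac{1}{2 I}}{2} = \frac{9}{2} - \frac{\frac{1}{2} \frac{1}{I} \left(18 + I\right)}{2} = \frac{9}{2} - \frac{18 + I}{4 I}$)
$z = - \frac{125}{4}$ ($z = \left(-4 - 6\right) \frac{-18 + 17 \cdot 4}{4 \cdot 4} = - 10 \cdot \frac{1}{4} \cdot \frac{1}{4} \left(-18 + 68\right) = - 10 \cdot \frac{1}{4} \cdot \frac{1}{4} \cdot 50 = \left(-10\right) \frac{25}{8} = - \frac{125}{4} \approx -31.25$)
$\left(-35\right) \left(-157\right) + z = \left(-35\right) \left(-157\right) - \frac{125}{4} = 5495 - \frac{125}{4} = \frac{21855}{4}$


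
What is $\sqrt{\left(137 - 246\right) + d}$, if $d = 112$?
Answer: $\sqrt{3} \approx 1.732$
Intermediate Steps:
$\sqrt{\left(137 - 246\right) + d} = \sqrt{\left(137 - 246\right) + 112} = \sqrt{-109 + 112} = \sqrt{3}$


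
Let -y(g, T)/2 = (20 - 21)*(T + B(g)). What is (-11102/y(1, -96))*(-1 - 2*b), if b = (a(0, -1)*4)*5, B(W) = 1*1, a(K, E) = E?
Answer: 216489/95 ≈ 2278.8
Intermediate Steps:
B(W) = 1
b = -20 (b = -1*4*5 = -4*5 = -20)
y(g, T) = 2 + 2*T (y(g, T) = -2*(20 - 21)*(T + 1) = -(-2)*(1 + T) = -2*(-1 - T) = 2 + 2*T)
(-11102/y(1, -96))*(-1 - 2*b) = (-11102/(2 + 2*(-96)))*(-1 - 2*(-20)) = (-11102/(2 - 192))*(-1 + 40) = -11102/(-190)*39 = -11102*(-1/190)*39 = (5551/95)*39 = 216489/95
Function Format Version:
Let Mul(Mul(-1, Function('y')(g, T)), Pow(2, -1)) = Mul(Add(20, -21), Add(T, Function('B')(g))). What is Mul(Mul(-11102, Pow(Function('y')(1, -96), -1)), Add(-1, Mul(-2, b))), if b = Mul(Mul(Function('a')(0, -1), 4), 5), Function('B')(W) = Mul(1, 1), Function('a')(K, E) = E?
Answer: Rational(216489, 95) ≈ 2278.8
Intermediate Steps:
Function('B')(W) = 1
b = -20 (b = Mul(Mul(-1, 4), 5) = Mul(-4, 5) = -20)
Function('y')(g, T) = Add(2, Mul(2, T)) (Function('y')(g, T) = Mul(-2, Mul(Add(20, -21), Add(T, 1))) = Mul(-2, Mul(-1, Add(1, T))) = Mul(-2, Add(-1, Mul(-1, T))) = Add(2, Mul(2, T)))
Mul(Mul(-11102, Pow(Function('y')(1, -96), -1)), Add(-1, Mul(-2, b))) = Mul(Mul(-11102, Pow(Add(2, Mul(2, -96)), -1)), Add(-1, Mul(-2, -20))) = Mul(Mul(-11102, Pow(Add(2, -192), -1)), Add(-1, 40)) = Mul(Mul(-11102, Pow(-190, -1)), 39) = Mul(Mul(-11102, Rational(-1, 190)), 39) = Mul(Rational(5551, 95), 39) = Rational(216489, 95)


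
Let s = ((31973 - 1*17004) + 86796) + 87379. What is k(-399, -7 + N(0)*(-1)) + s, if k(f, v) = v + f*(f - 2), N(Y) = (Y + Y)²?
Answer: 349136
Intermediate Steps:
N(Y) = 4*Y² (N(Y) = (2*Y)² = 4*Y²)
k(f, v) = v + f*(-2 + f)
s = 189144 (s = ((31973 - 17004) + 86796) + 87379 = (14969 + 86796) + 87379 = 101765 + 87379 = 189144)
k(-399, -7 + N(0)*(-1)) + s = ((-7 + (4*0²)*(-1)) + (-399)² - 2*(-399)) + 189144 = ((-7 + (4*0)*(-1)) + 159201 + 798) + 189144 = ((-7 + 0*(-1)) + 159201 + 798) + 189144 = ((-7 + 0) + 159201 + 798) + 189144 = (-7 + 159201 + 798) + 189144 = 159992 + 189144 = 349136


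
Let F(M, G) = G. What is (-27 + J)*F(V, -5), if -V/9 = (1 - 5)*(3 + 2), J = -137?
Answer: 820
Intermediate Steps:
V = 180 (V = -9*(1 - 5)*(3 + 2) = -(-36)*5 = -9*(-20) = 180)
(-27 + J)*F(V, -5) = (-27 - 137)*(-5) = -164*(-5) = 820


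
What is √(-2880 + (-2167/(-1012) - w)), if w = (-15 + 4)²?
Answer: 3*I*√705065/46 ≈ 54.762*I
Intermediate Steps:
w = 121 (w = (-11)² = 121)
√(-2880 + (-2167/(-1012) - w)) = √(-2880 + (-2167/(-1012) - 1*121)) = √(-2880 + (-2167*(-1/1012) - 121)) = √(-2880 + (197/92 - 121)) = √(-2880 - 10935/92) = √(-275895/92) = 3*I*√705065/46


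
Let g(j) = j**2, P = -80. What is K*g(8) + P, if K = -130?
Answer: -8400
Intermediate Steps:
K*g(8) + P = -130*8**2 - 80 = -130*64 - 80 = -8320 - 80 = -8400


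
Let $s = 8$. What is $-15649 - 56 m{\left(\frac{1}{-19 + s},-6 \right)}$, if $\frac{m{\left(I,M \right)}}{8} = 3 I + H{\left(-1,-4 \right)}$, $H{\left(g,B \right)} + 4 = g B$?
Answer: $- \frac{170795}{11} \approx -15527.0$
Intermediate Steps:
$H{\left(g,B \right)} = -4 + B g$ ($H{\left(g,B \right)} = -4 + g B = -4 + B g$)
$m{\left(I,M \right)} = 24 I$ ($m{\left(I,M \right)} = 8 \left(3 I - 0\right) = 8 \left(3 I + \left(-4 + 4\right)\right) = 8 \left(3 I + 0\right) = 8 \cdot 3 I = 24 I$)
$-15649 - 56 m{\left(\frac{1}{-19 + s},-6 \right)} = -15649 - 56 \frac{24}{-19 + 8} = -15649 - 56 \frac{24}{-11} = -15649 - 56 \cdot 24 \left(- \frac{1}{11}\right) = -15649 - - \frac{1344}{11} = -15649 + \frac{1344}{11} = - \frac{170795}{11}$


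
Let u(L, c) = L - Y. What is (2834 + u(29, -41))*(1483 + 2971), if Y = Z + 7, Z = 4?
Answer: 12702808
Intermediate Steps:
Y = 11 (Y = 4 + 7 = 11)
u(L, c) = -11 + L (u(L, c) = L - 1*11 = L - 11 = -11 + L)
(2834 + u(29, -41))*(1483 + 2971) = (2834 + (-11 + 29))*(1483 + 2971) = (2834 + 18)*4454 = 2852*4454 = 12702808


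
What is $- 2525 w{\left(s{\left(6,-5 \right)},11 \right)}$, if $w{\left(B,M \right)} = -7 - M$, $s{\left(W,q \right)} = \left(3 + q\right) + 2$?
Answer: $45450$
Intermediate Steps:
$s{\left(W,q \right)} = 5 + q$
$- 2525 w{\left(s{\left(6,-5 \right)},11 \right)} = - 2525 \left(-7 - 11\right) = \left(-2525\right) \left(-18\right) = 45450$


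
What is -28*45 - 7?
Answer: -1267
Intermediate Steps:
-28*45 - 7 = -1260 - 7 = -1267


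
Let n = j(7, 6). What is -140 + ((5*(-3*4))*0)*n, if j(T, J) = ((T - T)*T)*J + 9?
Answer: -140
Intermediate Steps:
j(T, J) = 9 (j(T, J) = (0*T)*J + 9 = 0*J + 9 = 0 + 9 = 9)
n = 9
-140 + ((5*(-3*4))*0)*n = -140 + ((5*(-3*4))*0)*9 = -140 + ((5*(-12))*0)*9 = -140 - 60*0*9 = -140 + 0*9 = -140 + 0 = -140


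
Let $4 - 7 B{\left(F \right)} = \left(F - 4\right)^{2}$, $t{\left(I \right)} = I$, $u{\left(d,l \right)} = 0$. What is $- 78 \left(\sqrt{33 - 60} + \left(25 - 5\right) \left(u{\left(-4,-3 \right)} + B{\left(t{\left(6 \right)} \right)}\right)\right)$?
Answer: $- 234 i \sqrt{3} \approx - 405.3 i$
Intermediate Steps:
$B{\left(F \right)} = \frac{4}{7} - \frac{\left(-4 + F\right)^{2}}{7}$ ($B{\left(F \right)} = \frac{4}{7} - \frac{\left(F - 4\right)^{2}}{7} = \frac{4}{7} - \frac{\left(-4 + F\right)^{2}}{7}$)
$- 78 \left(\sqrt{33 - 60} + \left(25 - 5\right) \left(u{\left(-4,-3 \right)} + B{\left(t{\left(6 \right)} \right)}\right)\right) = - 78 \left(\sqrt{33 - 60} + \left(25 - 5\right) \left(0 + \left(\frac{4}{7} - \frac{\left(-4 + 6\right)^{2}}{7}\right)\right)\right) = - 78 \left(\sqrt{-27} + 20 \left(0 + \left(\frac{4}{7} - \frac{2^{2}}{7}\right)\right)\right) = - 78 \left(3 i \sqrt{3} + 20 \left(0 + \left(\frac{4}{7} - \frac{4}{7}\right)\right)\right) = - 78 \left(3 i \sqrt{3} + 20 \left(0 + 0\right)\right) = - 78 \left(3 i \sqrt{3} + 20 \cdot 0\right) = - 78 \left(3 i \sqrt{3} + 0\right) = - 78 \cdot 3 i \sqrt{3} = - 234 i \sqrt{3}$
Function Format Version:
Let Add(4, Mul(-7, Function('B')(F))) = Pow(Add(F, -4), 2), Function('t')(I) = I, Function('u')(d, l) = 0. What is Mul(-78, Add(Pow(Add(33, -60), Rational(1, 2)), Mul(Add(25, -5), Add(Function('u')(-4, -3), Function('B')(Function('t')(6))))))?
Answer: Mul(-234, I, Pow(3, Rational(1, 2))) ≈ Mul(-405.30, I)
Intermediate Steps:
Function('B')(F) = Add(Rational(4, 7), Mul(Rational(-1, 7), Pow(Add(-4, F), 2))) (Function('B')(F) = Add(Rational(4, 7), Mul(Rational(-1, 7), Pow(Add(F, -4), 2))) = Add(Rational(4, 7), Mul(Rational(-1, 7), Pow(Add(-4, F), 2))))
Mul(-78, Add(Pow(Add(33, -60), Rational(1, 2)), Mul(Add(25, -5), Add(Function('u')(-4, -3), Function('B')(Function('t')(6)))))) = Mul(-78, Add(Pow(Add(33, -60), Rational(1, 2)), Mul(Add(25, -5), Add(0, Add(Rational(4, 7), Mul(Rational(-1, 7), Pow(Add(-4, 6), 2))))))) = Mul(-78, Add(Pow(-27, Rational(1, 2)), Mul(20, Add(0, Add(Rational(4, 7), Mul(Rational(-1, 7), Pow(2, 2))))))) = Mul(-78, Add(Mul(3, I, Pow(3, Rational(1, 2))), Mul(20, Add(0, Add(Rational(4, 7), Mul(Rational(-1, 7), 4)))))) = Mul(-78, Add(Mul(3, I, Pow(3, Rational(1, 2))), Mul(20, Add(0, Add(Rational(4, 7), Rational(-4, 7)))))) = Mul(-78, Add(Mul(3, I, Pow(3, Rational(1, 2))), Mul(20, Add(0, 0)))) = Mul(-78, Add(Mul(3, I, Pow(3, Rational(1, 2))), Mul(20, 0))) = Mul(-78, Add(Mul(3, I, Pow(3, Rational(1, 2))), 0)) = Mul(-78, Mul(3, I, Pow(3, Rational(1, 2)))) = Mul(-234, I, Pow(3, Rational(1, 2)))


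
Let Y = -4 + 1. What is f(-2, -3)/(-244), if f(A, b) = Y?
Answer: 3/244 ≈ 0.012295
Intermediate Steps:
Y = -3
f(A, b) = -3
f(-2, -3)/(-244) = -3/(-244) = -1/244*(-3) = 3/244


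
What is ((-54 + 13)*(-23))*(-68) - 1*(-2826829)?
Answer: 2762705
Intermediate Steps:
((-54 + 13)*(-23))*(-68) - 1*(-2826829) = -41*(-23)*(-68) + 2826829 = 943*(-68) + 2826829 = -64124 + 2826829 = 2762705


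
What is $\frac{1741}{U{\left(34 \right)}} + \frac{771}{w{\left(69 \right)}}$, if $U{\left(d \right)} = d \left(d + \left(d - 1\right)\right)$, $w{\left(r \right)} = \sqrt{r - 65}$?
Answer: $\frac{439955}{1139} \approx 386.26$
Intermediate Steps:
$w{\left(r \right)} = \sqrt{-65 + r}$
$U{\left(d \right)} = d \left(-1 + 2 d\right)$ ($U{\left(d \right)} = d \left(d + \left(d - 1\right)\right) = d \left(d + \left(-1 + d\right)\right) = d \left(-1 + 2 d\right)$)
$\frac{1741}{U{\left(34 \right)}} + \frac{771}{w{\left(69 \right)}} = \frac{1741}{34 \left(-1 + 2 \cdot 34\right)} + \frac{771}{\sqrt{-65 + 69}} = \frac{1741}{34 \left(-1 + 68\right)} + \frac{771}{\sqrt{4}} = \frac{1741}{34 \cdot 67} + \frac{771}{2} = \frac{1741}{2278} + 771 \cdot \frac{1}{2} = 1741 \cdot \frac{1}{2278} + \frac{771}{2} = \frac{1741}{2278} + \frac{771}{2} = \frac{439955}{1139}$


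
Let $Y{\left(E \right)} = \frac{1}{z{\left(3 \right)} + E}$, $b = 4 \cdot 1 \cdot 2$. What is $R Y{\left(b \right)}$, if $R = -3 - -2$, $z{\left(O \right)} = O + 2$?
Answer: $- \frac{1}{13} \approx -0.076923$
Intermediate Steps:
$z{\left(O \right)} = 2 + O$
$b = 8$ ($b = 4 \cdot 2 = 8$)
$Y{\left(E \right)} = \frac{1}{5 + E}$ ($Y{\left(E \right)} = \frac{1}{\left(2 + 3\right) + E} = \frac{1}{5 + E}$)
$R = -1$ ($R = -3 + 2 = -1$)
$R Y{\left(b \right)} = - \frac{1}{5 + 8} = - \frac{1}{13}$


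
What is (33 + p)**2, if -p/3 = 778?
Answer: 5294601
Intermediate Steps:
p = -2334 (p = -3*778 = -2334)
(33 + p)**2 = (33 - 2334)**2 = (-2301)**2 = 5294601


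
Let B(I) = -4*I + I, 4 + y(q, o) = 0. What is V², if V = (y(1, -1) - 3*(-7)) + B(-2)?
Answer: 529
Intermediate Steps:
y(q, o) = -4 (y(q, o) = -4 + 0 = -4)
B(I) = -3*I
V = 23 (V = (-4 - 3*(-7)) - 3*(-2) = (-4 + 21) + 6 = 17 + 6 = 23)
V² = 23² = 529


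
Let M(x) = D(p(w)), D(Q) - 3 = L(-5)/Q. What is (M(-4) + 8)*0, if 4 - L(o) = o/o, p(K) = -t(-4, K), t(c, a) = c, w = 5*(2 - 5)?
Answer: 0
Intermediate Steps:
w = -15 (w = 5*(-3) = -15)
p(K) = 4 (p(K) = -1*(-4) = 4)
L(o) = 3 (L(o) = 4 - o/o = 4 - 1*1 = 4 - 1 = 3)
D(Q) = 3 + 3/Q
M(x) = 15/4 (M(x) = 3 + 3/4 = 3 + 3*(¼) = 3 + ¾ = 15/4)
(M(-4) + 8)*0 = (15/4 + 8)*0 = (47/4)*0 = 0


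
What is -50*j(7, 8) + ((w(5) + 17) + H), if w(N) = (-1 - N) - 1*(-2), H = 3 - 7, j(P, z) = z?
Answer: -391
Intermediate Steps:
H = -4
w(N) = 1 - N (w(N) = (-1 - N) + 2 = 1 - N)
-50*j(7, 8) + ((w(5) + 17) + H) = -50*8 + (((1 - 1*5) + 17) - 4) = -400 + (((1 - 5) + 17) - 4) = -400 + ((-4 + 17) - 4) = -400 + (13 - 4) = -400 + 9 = -391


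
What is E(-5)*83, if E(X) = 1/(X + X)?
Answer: -83/10 ≈ -8.3000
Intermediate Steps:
E(X) = 1/(2*X)
E(-5)*83 = ((½)/(-5))*83 = ((½)*(-⅕))*83 = -⅒*83 = -83/10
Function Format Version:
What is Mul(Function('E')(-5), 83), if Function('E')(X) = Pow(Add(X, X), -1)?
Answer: Rational(-83, 10) ≈ -8.3000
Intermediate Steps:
Function('E')(X) = Mul(Rational(1, 2), Pow(X, -1)) (Function('E')(X) = Pow(Mul(2, X), -1) = Mul(Rational(1, 2), Pow(X, -1)))
Mul(Function('E')(-5), 83) = Mul(Mul(Rational(1, 2), Pow(-5, -1)), 83) = Mul(Mul(Rational(1, 2), Rational(-1, 5)), 83) = Mul(Rational(-1, 10), 83) = Rational(-83, 10)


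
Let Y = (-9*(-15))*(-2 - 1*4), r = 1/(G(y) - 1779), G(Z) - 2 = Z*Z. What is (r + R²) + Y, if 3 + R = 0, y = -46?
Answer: -271538/339 ≈ -801.00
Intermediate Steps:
R = -3 (R = -3 + 0 = -3)
G(Z) = 2 + Z² (G(Z) = 2 + Z*Z = 2 + Z²)
r = 1/339 (r = 1/((2 + (-46)²) - 1779) = 1/((2 + 2116) - 1779) = 1/(2118 - 1779) = 1/339 ≈ 0.0029499)
Y = -810 (Y = 135*(-2 - 4) = 135*(-6) = -810)
(r + R²) + Y = (1/339 + (-3)²) - 810 = (1/339 + 9) - 810 = 3052/339 - 810 = -271538/339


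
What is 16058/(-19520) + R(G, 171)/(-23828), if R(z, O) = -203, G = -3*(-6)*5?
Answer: -6761919/8305760 ≈ -0.81412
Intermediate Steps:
G = 90 (G = 18*5 = 90)
16058/(-19520) + R(G, 171)/(-23828) = 16058/(-19520) - 203/(-23828) = 16058*(-1/19520) - 203*(-1/23828) = -8029/9760 + 29/3404 = -6761919/8305760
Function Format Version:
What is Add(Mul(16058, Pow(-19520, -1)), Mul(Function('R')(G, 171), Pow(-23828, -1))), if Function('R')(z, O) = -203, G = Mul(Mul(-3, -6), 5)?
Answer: Rational(-6761919, 8305760) ≈ -0.81412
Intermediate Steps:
G = 90 (G = Mul(18, 5) = 90)
Add(Mul(16058, Pow(-19520, -1)), Mul(Function('R')(G, 171), Pow(-23828, -1))) = Add(Mul(16058, Pow(-19520, -1)), Mul(-203, Pow(-23828, -1))) = Add(Mul(16058, Rational(-1, 19520)), Mul(-203, Rational(-1, 23828))) = Add(Rational(-8029, 9760), Rational(29, 3404)) = Rational(-6761919, 8305760)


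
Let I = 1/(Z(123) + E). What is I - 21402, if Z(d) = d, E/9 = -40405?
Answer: -7780097845/363522 ≈ -21402.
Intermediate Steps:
E = -363645 (E = 9*(-40405) = -363645)
I = -1/363522 (I = 1/(123 - 363645) = 1/(-363522) = -1/363522 ≈ -2.7509e-6)
I - 21402 = -1/363522 - 21402 = -7780097845/363522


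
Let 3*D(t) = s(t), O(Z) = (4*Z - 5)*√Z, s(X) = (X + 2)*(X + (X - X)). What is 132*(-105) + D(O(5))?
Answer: -13485 + 10*√5 ≈ -13463.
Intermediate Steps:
s(X) = X*(2 + X) (s(X) = (2 + X)*(X + 0) = (2 + X)*X = X*(2 + X))
O(Z) = √Z*(-5 + 4*Z) (O(Z) = (-5 + 4*Z)*√Z = √Z*(-5 + 4*Z))
D(t) = t*(2 + t)/3 (D(t) = (t*(2 + t))/3 = t*(2 + t)/3)
132*(-105) + D(O(5)) = 132*(-105) + (√5*(-5 + 4*5))*(2 + √5*(-5 + 4*5))/3 = -13860 + (√5*(-5 + 20))*(2 + √5*(-5 + 20))/3 = -13860 + (√5*15)*(2 + √5*15)/3 = -13860 + (15*√5)*(2 + 15*√5)/3 = -13860 + 5*√5*(2 + 15*√5)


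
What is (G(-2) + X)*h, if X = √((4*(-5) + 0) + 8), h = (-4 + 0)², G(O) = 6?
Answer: 96 + 32*I*√3 ≈ 96.0 + 55.426*I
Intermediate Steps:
h = 16 (h = (-4)² = 16)
X = 2*I*√3 (X = √((-20 + 0) + 8) = √(-20 + 8) = √(-12) = 2*I*√3 ≈ 3.4641*I)
(G(-2) + X)*h = (6 + 2*I*√3)*16 = 96 + 32*I*√3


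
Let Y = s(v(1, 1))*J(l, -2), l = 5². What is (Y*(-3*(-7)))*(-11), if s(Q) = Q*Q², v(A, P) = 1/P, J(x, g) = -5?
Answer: 1155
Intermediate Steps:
l = 25
s(Q) = Q³
Y = -5 (Y = (1/1)³*(-5) = 1³*(-5) = 1*(-5) = -5)
(Y*(-3*(-7)))*(-11) = -(-15)*(-7)*(-11) = -5*21*(-11) = -105*(-11) = 1155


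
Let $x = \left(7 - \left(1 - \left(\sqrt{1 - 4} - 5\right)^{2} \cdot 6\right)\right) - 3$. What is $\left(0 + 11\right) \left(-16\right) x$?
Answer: $-23760 + 10560 i \sqrt{3} \approx -23760.0 + 18290.0 i$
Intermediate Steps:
$x = 3 + 6 \left(-5 + i \sqrt{3}\right)^{2}$ ($x = \left(7 - \left(1 - \left(\sqrt{-3} - 5\right)^{2} \cdot 6\right)\right) - 3 = \left(7 - \left(1 - \left(i \sqrt{3} - 5\right)^{2} \cdot 6\right)\right) - 3 = \left(7 - \left(1 - \left(-5 + i \sqrt{3}\right)^{2} \cdot 6\right)\right) - 3 = \left(7 - \left(1 - 6 \left(-5 + i \sqrt{3}\right)^{2}\right)\right) - 3 = \left(6 + 6 \left(-5 + i \sqrt{3}\right)^{2}\right) - 3 = 3 + 6 \left(-5 + i \sqrt{3}\right)^{2} \approx 135.0 - 103.92 i$)
$\left(0 + 11\right) \left(-16\right) x = \left(0 + 11\right) \left(-16\right) \left(135 - 60 i \sqrt{3}\right) = 11 \left(-16\right) \left(135 - 60 i \sqrt{3}\right) = - 176 \left(135 - 60 i \sqrt{3}\right) = -23760 + 10560 i \sqrt{3}$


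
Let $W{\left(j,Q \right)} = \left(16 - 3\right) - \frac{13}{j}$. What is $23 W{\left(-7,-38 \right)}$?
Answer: $\frac{2392}{7} \approx 341.71$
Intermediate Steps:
$W{\left(j,Q \right)} = 13 - \frac{13}{j}$
$23 W{\left(-7,-38 \right)} = 23 \left(13 - \frac{13}{-7}\right) = 23 \left(13 - - \frac{13}{7}\right) = 23 \left(13 + \frac{13}{7}\right) = 23 \cdot \frac{104}{7} = \frac{2392}{7}$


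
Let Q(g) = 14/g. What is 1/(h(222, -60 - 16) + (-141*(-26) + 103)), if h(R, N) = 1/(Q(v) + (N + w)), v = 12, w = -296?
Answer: 2225/8386019 ≈ 0.00026532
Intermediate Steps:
h(R, N) = 1/(-1769/6 + N) (h(R, N) = 1/(14/12 + (N - 296)) = 1/(14*(1/12) + (-296 + N)) = 1/(7/6 + (-296 + N)) = 1/(-1769/6 + N))
1/(h(222, -60 - 16) + (-141*(-26) + 103)) = 1/(6/(-1769 + 6*(-60 - 16)) + (-141*(-26) + 103)) = 1/(6/(-1769 + 6*(-76)) + (3666 + 103)) = 1/(6/(-1769 - 456) + 3769) = 1/(6/(-2225) + 3769) = 1/(6*(-1/2225) + 3769) = 1/(-6/2225 + 3769) = 1/(8386019/2225) = 2225/8386019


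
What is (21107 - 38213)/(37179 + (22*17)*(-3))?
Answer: -5702/12019 ≈ -0.47442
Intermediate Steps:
(21107 - 38213)/(37179 + (22*17)*(-3)) = -17106/(37179 + 374*(-3)) = -17106/(37179 - 1122) = -17106/36057 = -17106*1/36057 = -5702/12019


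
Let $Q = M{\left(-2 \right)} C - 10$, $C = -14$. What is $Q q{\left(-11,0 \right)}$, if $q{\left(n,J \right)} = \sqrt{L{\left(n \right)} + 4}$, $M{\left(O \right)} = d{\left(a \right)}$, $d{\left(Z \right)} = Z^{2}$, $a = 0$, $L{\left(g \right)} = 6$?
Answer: $- 10 \sqrt{10} \approx -31.623$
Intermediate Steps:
$M{\left(O \right)} = 0$ ($M{\left(O \right)} = 0^{2} = 0$)
$q{\left(n,J \right)} = \sqrt{10}$ ($q{\left(n,J \right)} = \sqrt{6 + 4} = \sqrt{10}$)
$Q = -10$ ($Q = 0 \left(-14\right) - 10 = 0 - 10 = -10$)
$Q q{\left(-11,0 \right)} = - 10 \sqrt{10}$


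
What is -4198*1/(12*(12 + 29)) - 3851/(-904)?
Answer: -475075/111192 ≈ -4.2726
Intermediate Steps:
-4198*1/(12*(12 + 29)) - 3851/(-904) = -4198/(41*12) - 3851*(-1/904) = -4198/492 + 3851/904 = -4198*1/492 + 3851/904 = -2099/246 + 3851/904 = -475075/111192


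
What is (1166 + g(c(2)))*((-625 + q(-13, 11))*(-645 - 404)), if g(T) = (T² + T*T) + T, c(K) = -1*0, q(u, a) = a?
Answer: 751004276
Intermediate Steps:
c(K) = 0
g(T) = T + 2*T² (g(T) = (T² + T²) + T = 2*T² + T = T + 2*T²)
(1166 + g(c(2)))*((-625 + q(-13, 11))*(-645 - 404)) = (1166 + 0*(1 + 2*0))*((-625 + 11)*(-645 - 404)) = (1166 + 0*(1 + 0))*(-614*(-1049)) = (1166 + 0*1)*644086 = (1166 + 0)*644086 = 1166*644086 = 751004276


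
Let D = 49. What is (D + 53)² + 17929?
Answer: 28333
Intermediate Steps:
(D + 53)² + 17929 = (49 + 53)² + 17929 = 102² + 17929 = 10404 + 17929 = 28333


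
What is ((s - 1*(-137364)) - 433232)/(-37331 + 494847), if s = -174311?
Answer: -470179/457516 ≈ -1.0277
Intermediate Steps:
((s - 1*(-137364)) - 433232)/(-37331 + 494847) = ((-174311 - 1*(-137364)) - 433232)/(-37331 + 494847) = ((-174311 + 137364) - 433232)/457516 = (-36947 - 433232)*(1/457516) = -470179*1/457516 = -470179/457516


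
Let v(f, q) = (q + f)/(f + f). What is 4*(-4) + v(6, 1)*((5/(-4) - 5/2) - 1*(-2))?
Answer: -817/48 ≈ -17.021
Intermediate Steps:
v(f, q) = (f + q)/(2*f) (v(f, q) = (f + q)/((2*f)) = (f + q)*(1/(2*f)) = (f + q)/(2*f))
4*(-4) + v(6, 1)*((5/(-4) - 5/2) - 1*(-2)) = 4*(-4) + ((1/2)*(6 + 1)/6)*((5/(-4) - 5/2) - 1*(-2)) = -16 + ((1/2)*(1/6)*7)*((5*(-1/4) - 5*1/2) + 2) = -16 + 7*((-5/4 - 5/2) + 2)/12 = -16 + 7*(-15/4 + 2)/12 = -16 + (7/12)*(-7/4) = -16 - 49/48 = -817/48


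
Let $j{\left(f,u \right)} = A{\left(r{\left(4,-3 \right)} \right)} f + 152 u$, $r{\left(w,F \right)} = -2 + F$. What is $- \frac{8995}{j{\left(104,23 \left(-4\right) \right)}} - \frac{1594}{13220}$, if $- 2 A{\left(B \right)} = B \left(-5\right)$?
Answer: $\frac{23637801}{50513620} \approx 0.46795$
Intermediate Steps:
$A{\left(B \right)} = \frac{5 B}{2}$ ($A{\left(B \right)} = - \frac{B \left(-5\right)}{2} = - \frac{\left(-5\right) B}{2} = \frac{5 B}{2}$)
$j{\left(f,u \right)} = 152 u - \frac{25 f}{2}$ ($j{\left(f,u \right)} = \frac{5 \left(-2 - 3\right)}{2} f + 152 u = \frac{5}{2} \left(-5\right) f + 152 u = - \frac{25 f}{2} + 152 u = 152 u - \frac{25 f}{2}$)
$- \frac{8995}{j{\left(104,23 \left(-4\right) \right)}} - \frac{1594}{13220} = - \frac{8995}{152 \cdot 23 \left(-4\right) - 1300} - \frac{1594}{13220} = - \frac{8995}{152 \left(-92\right) - 1300} - \frac{797}{6610} = - \frac{8995}{-13984 - 1300} - \frac{797}{6610} = - \frac{8995}{-15284} - \frac{797}{6610} = \left(-8995\right) \left(- \frac{1}{15284}\right) - \frac{797}{6610} = \frac{8995}{15284} - \frac{797}{6610} = \frac{23637801}{50513620}$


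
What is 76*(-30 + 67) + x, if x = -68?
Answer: 2744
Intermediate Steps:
76*(-30 + 67) + x = 76*(-30 + 67) - 68 = 76*37 - 68 = 2812 - 68 = 2744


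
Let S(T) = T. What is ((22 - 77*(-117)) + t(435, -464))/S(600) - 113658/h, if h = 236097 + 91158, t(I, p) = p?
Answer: 182359919/13090200 ≈ 13.931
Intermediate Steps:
h = 327255
((22 - 77*(-117)) + t(435, -464))/S(600) - 113658/h = ((22 - 77*(-117)) - 464)/600 - 113658/327255 = ((22 + 9009) - 464)*(1/600) - 113658*1/327255 = (9031 - 464)*(1/600) - 37886/109085 = 8567*(1/600) - 37886/109085 = 8567/600 - 37886/109085 = 182359919/13090200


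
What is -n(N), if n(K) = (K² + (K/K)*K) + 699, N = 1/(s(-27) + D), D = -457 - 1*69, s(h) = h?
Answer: -213759939/305809 ≈ -699.00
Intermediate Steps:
D = -526 (D = -457 - 69 = -526)
N = -1/553 (N = 1/(-27 - 526) = 1/(-553) = -1/553 ≈ -0.0018083)
n(K) = 699 + K + K² (n(K) = (K² + 1*K) + 699 = (K² + K) + 699 = (K + K²) + 699 = 699 + K + K²)
-n(N) = -(699 - 1/553 + (-1/553)²) = -(699 - 1/553 + 1/305809) = -1*213759939/305809 = -213759939/305809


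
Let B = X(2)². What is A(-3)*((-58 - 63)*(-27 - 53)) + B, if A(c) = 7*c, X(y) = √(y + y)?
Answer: -203276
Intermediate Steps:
X(y) = √2*√y (X(y) = √(2*y) = √2*√y)
B = 4 (B = (√2*√2)² = 2² = 4)
A(-3)*((-58 - 63)*(-27 - 53)) + B = (7*(-3))*((-58 - 63)*(-27 - 53)) + 4 = -(-2541)*(-80) + 4 = -21*9680 + 4 = -203280 + 4 = -203276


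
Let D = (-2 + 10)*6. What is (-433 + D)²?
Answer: 148225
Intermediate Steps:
D = 48 (D = 8*6 = 48)
(-433 + D)² = (-433 + 48)² = (-385)² = 148225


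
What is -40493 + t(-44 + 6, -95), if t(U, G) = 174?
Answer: -40319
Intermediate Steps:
-40493 + t(-44 + 6, -95) = -40493 + 174 = -40319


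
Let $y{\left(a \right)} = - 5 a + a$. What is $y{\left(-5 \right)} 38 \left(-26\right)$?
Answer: $-19760$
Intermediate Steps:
$y{\left(a \right)} = - 4 a$
$y{\left(-5 \right)} 38 \left(-26\right) = \left(-4\right) \left(-5\right) 38 \left(-26\right) = 20 \cdot 38 \left(-26\right) = 760 \left(-26\right) = -19760$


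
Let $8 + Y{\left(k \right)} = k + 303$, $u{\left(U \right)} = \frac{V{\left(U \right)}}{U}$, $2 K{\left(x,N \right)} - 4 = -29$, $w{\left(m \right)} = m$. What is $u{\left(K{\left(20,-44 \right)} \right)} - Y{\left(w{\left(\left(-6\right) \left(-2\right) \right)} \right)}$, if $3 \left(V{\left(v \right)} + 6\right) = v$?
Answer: $- \frac{22964}{75} \approx -306.19$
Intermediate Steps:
$V{\left(v \right)} = -6 + \frac{v}{3}$
$K{\left(x,N \right)} = - \frac{25}{2}$ ($K{\left(x,N \right)} = 2 + \frac{1}{2} \left(-29\right) = 2 - \frac{29}{2} = - \frac{25}{2}$)
$u{\left(U \right)} = \frac{-6 + \frac{U}{3}}{U}$
$Y{\left(k \right)} = 295 + k$ ($Y{\left(k \right)} = -8 + \left(k + 303\right) = -8 + \left(303 + k\right) = 295 + k$)
$u{\left(K{\left(20,-44 \right)} \right)} - Y{\left(w{\left(\left(-6\right) \left(-2\right) \right)} \right)} = \frac{-18 - \frac{25}{2}}{3 \left(- \frac{25}{2}\right)} - \left(295 - -12\right) = \frac{1}{3} \left(- \frac{2}{25}\right) \left(- \frac{61}{2}\right) - \left(295 + 12\right) = \frac{61}{75} - 307 = - \frac{22964}{75}$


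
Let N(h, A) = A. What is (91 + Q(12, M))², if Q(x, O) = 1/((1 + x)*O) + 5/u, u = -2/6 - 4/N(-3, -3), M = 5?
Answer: 38950081/4225 ≈ 9219.0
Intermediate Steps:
u = 1 (u = -2/6 - 4/(-3) = -2*⅙ - 4*(-⅓) = -⅓ + 4/3 = 1)
Q(x, O) = 5 + 1/(O*(1 + x)) (Q(x, O) = 1/((1 + x)*O) + 5/1 = 1/(O*(1 + x)) + 5*1 = 1/(O*(1 + x)) + 5 = 5 + 1/(O*(1 + x)))
(91 + Q(12, M))² = (91 + (1 + 5*5 + 5*5*12)/(5*(1 + 12)))² = (91 + (⅕)*(1 + 25 + 300)/13)² = (91 + (⅕)*(1/13)*326)² = (91 + 326/65)² = (6241/65)² = 38950081/4225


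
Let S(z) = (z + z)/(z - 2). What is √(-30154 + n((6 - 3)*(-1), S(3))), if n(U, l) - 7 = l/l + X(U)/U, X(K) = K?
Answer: I*√30145 ≈ 173.62*I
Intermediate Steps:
S(z) = 2*z/(-2 + z) (S(z) = (2*z)/(-2 + z) = 2*z/(-2 + z))
n(U, l) = 9 (n(U, l) = 7 + (l/l + U/U) = 7 + (1 + 1) = 7 + 2 = 9)
√(-30154 + n((6 - 3)*(-1), S(3))) = √(-30154 + 9) = √(-30145) = I*√30145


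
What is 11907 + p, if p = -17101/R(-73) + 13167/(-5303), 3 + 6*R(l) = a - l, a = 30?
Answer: 2884422891/265150 ≈ 10878.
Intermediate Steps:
R(l) = 9/2 - l/6 (R(l) = -1/2 + (30 - l)/6 = -1/2 + (5 - l/6) = 9/2 - l/6)
p = -272718159/265150 (p = -17101/(9/2 - 1/6*(-73)) + 13167/(-5303) = -17101/(9/2 + 73/6) + 13167*(-1/5303) = -17101/50/3 - 13167/5303 = -17101*3/50 - 13167/5303 = -51303/50 - 13167/5303 = -272718159/265150 ≈ -1028.5)
11907 + p = 11907 - 272718159/265150 = 2884422891/265150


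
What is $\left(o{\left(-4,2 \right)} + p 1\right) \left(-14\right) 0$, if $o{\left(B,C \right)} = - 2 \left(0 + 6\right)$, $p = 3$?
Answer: $0$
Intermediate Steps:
$o{\left(B,C \right)} = -12$ ($o{\left(B,C \right)} = \left(-2\right) 6 = -12$)
$\left(o{\left(-4,2 \right)} + p 1\right) \left(-14\right) 0 = \left(-12 + 3 \cdot 1\right) \left(-14\right) 0 = \left(-12 + 3\right) \left(-14\right) 0 = \left(-9\right) \left(-14\right) 0 = 126 \cdot 0 = 0$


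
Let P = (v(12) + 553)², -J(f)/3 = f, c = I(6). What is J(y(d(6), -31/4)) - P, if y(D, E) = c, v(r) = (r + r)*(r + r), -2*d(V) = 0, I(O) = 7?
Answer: -1274662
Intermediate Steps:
c = 7
d(V) = 0 (d(V) = -½*0 = 0)
v(r) = 4*r² (v(r) = (2*r)*(2*r) = 4*r²)
y(D, E) = 7
J(f) = -3*f
P = 1274641 (P = (4*12² + 553)² = (4*144 + 553)² = (576 + 553)² = 1129² = 1274641)
J(y(d(6), -31/4)) - P = -3*7 - 1*1274641 = -21 - 1274641 = -1274662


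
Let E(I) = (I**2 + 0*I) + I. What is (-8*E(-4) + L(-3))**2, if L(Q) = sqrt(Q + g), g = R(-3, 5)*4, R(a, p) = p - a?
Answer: (-96 + sqrt(29))**2 ≈ 8211.0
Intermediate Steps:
g = 32 (g = (5 - 1*(-3))*4 = (5 + 3)*4 = 8*4 = 32)
E(I) = I + I**2 (E(I) = (I**2 + 0) + I = I**2 + I = I + I**2)
L(Q) = sqrt(32 + Q) (L(Q) = sqrt(Q + 32) = sqrt(32 + Q))
(-8*E(-4) + L(-3))**2 = (-(-32)*(1 - 4) + sqrt(32 - 3))**2 = (-(-32)*(-3) + sqrt(29))**2 = (-8*12 + sqrt(29))**2 = (-96 + sqrt(29))**2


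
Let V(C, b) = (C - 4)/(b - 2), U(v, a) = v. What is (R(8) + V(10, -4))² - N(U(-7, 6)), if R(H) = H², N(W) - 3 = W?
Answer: 3973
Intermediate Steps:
V(C, b) = (-4 + C)/(-2 + b)
N(W) = 3 + W
(R(8) + V(10, -4))² - N(U(-7, 6)) = (8² + (-4 + 10)/(-2 - 4))² - (3 - 7) = (64 + 6/(-6))² - 1*(-4) = (64 - ⅙*6)² + 4 = (64 - 1)² + 4 = 63² + 4 = 3969 + 4 = 3973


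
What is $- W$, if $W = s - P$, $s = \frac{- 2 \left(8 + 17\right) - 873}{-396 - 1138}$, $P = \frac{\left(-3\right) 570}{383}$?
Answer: $- \frac{228973}{45194} \approx -5.0664$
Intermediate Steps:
$P = - \frac{1710}{383}$ ($P = \left(-1710\right) \frac{1}{383} = - \frac{1710}{383} \approx -4.4648$)
$s = \frac{71}{118}$ ($s = \frac{\left(-2\right) 25 - 873}{-1534} = \left(-50 - 873\right) \left(- \frac{1}{1534}\right) = \left(-923\right) \left(- \frac{1}{1534}\right) = \frac{71}{118} \approx 0.6017$)
$W = \frac{228973}{45194}$ ($W = \frac{71}{118} - - \frac{1710}{383} = \frac{71}{118} + \frac{1710}{383} = \frac{228973}{45194} \approx 5.0664$)
$- W = \left(-1\right) \frac{228973}{45194} = - \frac{228973}{45194}$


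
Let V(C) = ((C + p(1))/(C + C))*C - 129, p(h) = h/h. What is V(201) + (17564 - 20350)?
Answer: -2814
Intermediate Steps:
p(h) = 1
V(C) = -257/2 + C/2 (V(C) = ((C + 1)/(C + C))*C - 129 = ((1 + C)/((2*C)))*C - 129 = ((1 + C)*(1/(2*C)))*C - 129 = ((1 + C)/(2*C))*C - 129 = (½ + C/2) - 129 = -257/2 + C/2)
V(201) + (17564 - 20350) = (-257/2 + (½)*201) + (17564 - 20350) = (-257/2 + 201/2) - 2786 = -28 - 2786 = -2814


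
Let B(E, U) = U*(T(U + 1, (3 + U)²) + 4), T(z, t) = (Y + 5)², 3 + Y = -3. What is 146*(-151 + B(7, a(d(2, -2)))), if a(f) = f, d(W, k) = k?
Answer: -23506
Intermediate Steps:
Y = -6 (Y = -3 - 3 = -6)
T(z, t) = 1 (T(z, t) = (-6 + 5)² = (-1)² = 1)
B(E, U) = 5*U (B(E, U) = U*(1 + 4) = U*5 = 5*U)
146*(-151 + B(7, a(d(2, -2)))) = 146*(-151 + 5*(-2)) = 146*(-151 - 10) = 146*(-161) = -23506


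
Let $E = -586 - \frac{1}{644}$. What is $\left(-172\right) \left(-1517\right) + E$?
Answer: $\frac{167657671}{644} \approx 2.6034 \cdot 10^{5}$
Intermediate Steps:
$E = - \frac{377385}{644}$ ($E = -586 - \frac{1}{644} = - \frac{377385}{644} \approx -586.0$)
$\left(-172\right) \left(-1517\right) + E = \left(-172\right) \left(-1517\right) - \frac{377385}{644} = 260924 - \frac{377385}{644} = \frac{167657671}{644}$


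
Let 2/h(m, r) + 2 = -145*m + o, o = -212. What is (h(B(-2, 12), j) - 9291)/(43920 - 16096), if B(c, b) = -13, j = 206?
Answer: -15525259/46493904 ≈ -0.33392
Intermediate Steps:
h(m, r) = 2/(-214 - 145*m) (h(m, r) = 2/(-2 + (-145*m - 212)) = 2/(-2 + (-212 - 145*m)) = 2/(-214 - 145*m))
(h(B(-2, 12), j) - 9291)/(43920 - 16096) = (-2/(214 + 145*(-13)) - 9291)/(43920 - 16096) = (-2/(214 - 1885) - 9291)/27824 = (-2/(-1671) - 9291)*(1/27824) = (-2*(-1/1671) - 9291)*(1/27824) = (2/1671 - 9291)*(1/27824) = -15525259/1671*1/27824 = -15525259/46493904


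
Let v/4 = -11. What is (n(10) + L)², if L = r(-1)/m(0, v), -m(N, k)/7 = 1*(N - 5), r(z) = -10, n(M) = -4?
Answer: 900/49 ≈ 18.367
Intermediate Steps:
v = -44 (v = 4*(-11) = -44)
m(N, k) = 35 - 7*N (m(N, k) = -7*(N - 5) = -7*(-5 + N) = 35 - 7*N)
L = -2/7 (L = -10/(35 - 7*0) = -10/(35 + 0) = -10/35 = -10*1/35 = -2/7 ≈ -0.28571)
(n(10) + L)² = (-4 - 2/7)² = (-30/7)² = 900/49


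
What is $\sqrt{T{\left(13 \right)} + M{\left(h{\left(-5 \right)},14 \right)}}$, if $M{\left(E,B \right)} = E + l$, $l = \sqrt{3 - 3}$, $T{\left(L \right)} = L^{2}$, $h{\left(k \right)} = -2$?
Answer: $\sqrt{167} \approx 12.923$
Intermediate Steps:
$l = 0$ ($l = \sqrt{0} = 0$)
$M{\left(E,B \right)} = E$ ($M{\left(E,B \right)} = E + 0 = E$)
$\sqrt{T{\left(13 \right)} + M{\left(h{\left(-5 \right)},14 \right)}} = \sqrt{13^{2} - 2} = \sqrt{169 - 2} = \sqrt{167}$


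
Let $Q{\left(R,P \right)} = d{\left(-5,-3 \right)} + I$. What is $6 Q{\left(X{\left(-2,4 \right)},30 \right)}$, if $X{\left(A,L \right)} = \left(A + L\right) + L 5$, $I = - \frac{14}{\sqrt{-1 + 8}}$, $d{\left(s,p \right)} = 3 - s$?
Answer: $48 - 12 \sqrt{7} \approx 16.251$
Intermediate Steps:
$I = - 2 \sqrt{7}$ ($I = - \frac{14}{\sqrt{7}} = - 14 \frac{\sqrt{7}}{7} = - 2 \sqrt{7} \approx -5.2915$)
$X{\left(A,L \right)} = A + 6 L$ ($X{\left(A,L \right)} = \left(A + L\right) + 5 L = A + 6 L$)
$Q{\left(R,P \right)} = 8 - 2 \sqrt{7}$ ($Q{\left(R,P \right)} = \left(3 - -5\right) - 2 \sqrt{7} = \left(3 + 5\right) - 2 \sqrt{7} = 8 - 2 \sqrt{7}$)
$6 Q{\left(X{\left(-2,4 \right)},30 \right)} = 6 \left(8 - 2 \sqrt{7}\right) = 48 - 12 \sqrt{7}$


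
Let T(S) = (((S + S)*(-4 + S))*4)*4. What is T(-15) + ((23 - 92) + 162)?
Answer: 9213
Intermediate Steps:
T(S) = 32*S*(-4 + S) (T(S) = (((2*S)*(-4 + S))*4)*4 = ((2*S*(-4 + S))*4)*4 = (8*S*(-4 + S))*4 = 32*S*(-4 + S))
T(-15) + ((23 - 92) + 162) = 32*(-15)*(-4 - 15) + ((23 - 92) + 162) = 32*(-15)*(-19) + (-69 + 162) = 9120 + 93 = 9213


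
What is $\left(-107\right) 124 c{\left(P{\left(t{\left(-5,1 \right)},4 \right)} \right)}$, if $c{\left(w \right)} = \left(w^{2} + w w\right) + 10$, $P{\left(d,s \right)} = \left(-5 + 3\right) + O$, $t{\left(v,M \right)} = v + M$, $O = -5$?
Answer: $-1432944$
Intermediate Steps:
$t{\left(v,M \right)} = M + v$
$P{\left(d,s \right)} = -7$ ($P{\left(d,s \right)} = \left(-5 + 3\right) - 5 = -2 - 5 = -7$)
$c{\left(w \right)} = 10 + 2 w^{2}$ ($c{\left(w \right)} = \left(w^{2} + w^{2}\right) + 10 = 2 w^{2} + 10 = 10 + 2 w^{2}$)
$\left(-107\right) 124 c{\left(P{\left(t{\left(-5,1 \right)},4 \right)} \right)} = \left(-107\right) 124 \left(10 + 2 \left(-7\right)^{2}\right) = - 13268 \left(10 + 2 \cdot 49\right) = - 13268 \left(10 + 98\right) = \left(-13268\right) 108 = -1432944$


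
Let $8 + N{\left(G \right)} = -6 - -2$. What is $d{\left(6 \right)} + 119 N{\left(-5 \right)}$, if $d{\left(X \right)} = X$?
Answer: $-1422$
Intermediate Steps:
$N{\left(G \right)} = -12$ ($N{\left(G \right)} = -8 - 4 = -12$)
$d{\left(6 \right)} + 119 N{\left(-5 \right)} = 6 + 119 \left(-12\right) = 6 - 1428 = -1422$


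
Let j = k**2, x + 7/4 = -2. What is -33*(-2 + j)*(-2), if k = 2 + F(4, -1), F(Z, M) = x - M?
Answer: -759/8 ≈ -94.875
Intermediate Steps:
x = -15/4 (x = -7/4 - 2 = -15/4 ≈ -3.7500)
F(Z, M) = -15/4 - M
k = -3/4 (k = 2 + (-15/4 - 1*(-1)) = 2 + (-15/4 + 1) = 2 - 11/4 = -3/4 ≈ -0.75000)
j = 9/16 (j = (-3/4)**2 = 9/16 ≈ 0.56250)
-33*(-2 + j)*(-2) = -33*(-2 + 9/16)*(-2) = -(-759)*(-2)/16 = -33*23/8 = -759/8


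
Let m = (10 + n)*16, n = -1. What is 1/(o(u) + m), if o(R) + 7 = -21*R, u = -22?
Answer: 1/599 ≈ 0.0016694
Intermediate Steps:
o(R) = -7 - 21*R
m = 144 (m = (10 - 1)*16 = 9*16 = 144)
1/(o(u) + m) = 1/((-7 - 21*(-22)) + 144) = 1/((-7 + 462) + 144) = 1/(455 + 144) = 1/599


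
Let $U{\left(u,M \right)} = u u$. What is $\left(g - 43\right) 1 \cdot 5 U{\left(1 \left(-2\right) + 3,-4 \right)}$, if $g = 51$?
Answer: $40$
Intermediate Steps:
$U{\left(u,M \right)} = u^{2}$
$\left(g - 43\right) 1 \cdot 5 U{\left(1 \left(-2\right) + 3,-4 \right)} = \left(51 - 43\right) 1 \cdot 5 \left(1 \left(-2\right) + 3\right)^{2} = 8 \cdot 5 \left(-2 + 3\right)^{2} = 8 \cdot 5 \cdot 1^{2} = 8 \cdot 5 \cdot 1 = 8 \cdot 5 = 40$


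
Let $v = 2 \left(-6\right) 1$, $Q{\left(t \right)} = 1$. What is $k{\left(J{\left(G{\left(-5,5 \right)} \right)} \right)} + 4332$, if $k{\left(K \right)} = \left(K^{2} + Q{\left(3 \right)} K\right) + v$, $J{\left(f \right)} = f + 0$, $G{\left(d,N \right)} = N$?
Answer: $4350$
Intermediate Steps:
$v = -12$ ($v = \left(-12\right) 1 = -12$)
$J{\left(f \right)} = f$
$k{\left(K \right)} = -12 + K + K^{2}$ ($k{\left(K \right)} = \left(K^{2} + 1 K\right) - 12 = \left(K^{2} + K\right) - 12 = \left(K + K^{2}\right) - 12 = -12 + K + K^{2}$)
$k{\left(J{\left(G{\left(-5,5 \right)} \right)} \right)} + 4332 = \left(-12 + 5 + 5^{2}\right) + 4332 = \left(-12 + 5 + 25\right) + 4332 = 18 + 4332 = 4350$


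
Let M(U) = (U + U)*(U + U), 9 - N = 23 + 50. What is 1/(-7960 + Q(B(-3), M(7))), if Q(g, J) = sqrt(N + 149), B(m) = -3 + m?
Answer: -1592/12672303 - sqrt(85)/63361515 ≈ -0.00012577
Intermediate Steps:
N = -64 (N = 9 - (23 + 50) = 9 - 1*73 = 9 - 73 = -64)
M(U) = 4*U**2 (M(U) = (2*U)*(2*U) = 4*U**2)
Q(g, J) = sqrt(85) (Q(g, J) = sqrt(-64 + 149) = sqrt(85))
1/(-7960 + Q(B(-3), M(7))) = 1/(-7960 + sqrt(85))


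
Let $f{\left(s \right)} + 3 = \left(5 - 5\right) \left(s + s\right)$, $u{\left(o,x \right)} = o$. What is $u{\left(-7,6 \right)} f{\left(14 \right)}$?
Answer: $21$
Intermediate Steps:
$f{\left(s \right)} = -3$ ($f{\left(s \right)} = -3 + \left(5 - 5\right) \left(s + s\right) = -3 + 0 \cdot 2 s = -3 + 0 = -3$)
$u{\left(-7,6 \right)} f{\left(14 \right)} = \left(-7\right) \left(-3\right) = 21$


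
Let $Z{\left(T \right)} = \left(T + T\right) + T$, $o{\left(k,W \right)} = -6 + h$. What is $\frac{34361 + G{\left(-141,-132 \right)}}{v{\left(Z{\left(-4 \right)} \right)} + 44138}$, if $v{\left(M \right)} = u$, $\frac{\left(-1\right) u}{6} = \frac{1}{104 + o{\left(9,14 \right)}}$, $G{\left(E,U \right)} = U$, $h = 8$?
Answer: $\frac{139549}{179947} \approx 0.7755$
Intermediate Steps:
$o{\left(k,W \right)} = 2$ ($o{\left(k,W \right)} = -6 + 8 = 2$)
$Z{\left(T \right)} = 3 T$ ($Z{\left(T \right)} = 2 T + T = 3 T$)
$u = - \frac{3}{53}$ ($u = - \frac{6}{104 + 2} = - \frac{6}{106} = \left(-6\right) \frac{1}{106} = - \frac{3}{53} \approx -0.056604$)
$v{\left(M \right)} = - \frac{3}{53}$
$\frac{34361 + G{\left(-141,-132 \right)}}{v{\left(Z{\left(-4 \right)} \right)} + 44138} = \frac{34361 - 132}{- \frac{3}{53} + 44138} = \frac{34229}{\frac{2339311}{53}} = 34229 \cdot \frac{53}{2339311} = \frac{139549}{179947}$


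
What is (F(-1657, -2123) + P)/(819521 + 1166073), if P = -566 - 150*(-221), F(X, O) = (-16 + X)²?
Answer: 2831513/1985594 ≈ 1.4260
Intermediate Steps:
P = 32584 (P = -566 + 33150 = 32584)
(F(-1657, -2123) + P)/(819521 + 1166073) = ((-16 - 1657)² + 32584)/(819521 + 1166073) = ((-1673)² + 32584)/1985594 = (2798929 + 32584)*(1/1985594) = 2831513*(1/1985594) = 2831513/1985594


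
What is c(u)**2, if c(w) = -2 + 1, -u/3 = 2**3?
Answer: 1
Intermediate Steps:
u = -24 (u = -3*2**3 = -3*8 = -24)
c(w) = -1
c(u)**2 = (-1)**2 = 1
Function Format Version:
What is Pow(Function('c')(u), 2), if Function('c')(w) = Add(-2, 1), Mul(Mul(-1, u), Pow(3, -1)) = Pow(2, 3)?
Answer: 1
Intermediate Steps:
u = -24 (u = Mul(-3, Pow(2, 3)) = Mul(-3, 8) = -24)
Function('c')(w) = -1
Pow(Function('c')(u), 2) = Pow(-1, 2) = 1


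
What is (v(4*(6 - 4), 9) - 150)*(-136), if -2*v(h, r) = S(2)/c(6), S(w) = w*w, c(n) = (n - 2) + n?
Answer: 102136/5 ≈ 20427.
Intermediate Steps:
c(n) = -2 + 2*n (c(n) = (-2 + n) + n = -2 + 2*n)
S(w) = w²
v(h, r) = -⅕ (v(h, r) = -2²/(2*(-2 + 2*6)) = -2/(-2 + 12) = -2/10 = -½*⅖ = -⅕)
(v(4*(6 - 4), 9) - 150)*(-136) = (-⅕ - 150)*(-136) = -751/5*(-136) = 102136/5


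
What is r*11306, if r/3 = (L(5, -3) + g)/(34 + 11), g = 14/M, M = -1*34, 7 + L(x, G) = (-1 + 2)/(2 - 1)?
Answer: -1232354/255 ≈ -4832.8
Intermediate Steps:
L(x, G) = -6 (L(x, G) = -7 + (-1 + 2)/(2 - 1) = -7 + 1/1 = -7 + 1*1 = -7 + 1 = -6)
M = -34
g = -7/17 (g = 14/(-34) = 14*(-1/34) = -7/17 ≈ -0.41176)
r = -109/255 (r = 3*((-6 - 7/17)/(34 + 11)) = 3*(-109/17/45) = 3*(-109/17*1/45) = 3*(-109/765) = -109/255 ≈ -0.42745)
r*11306 = -109/255*11306 = -1232354/255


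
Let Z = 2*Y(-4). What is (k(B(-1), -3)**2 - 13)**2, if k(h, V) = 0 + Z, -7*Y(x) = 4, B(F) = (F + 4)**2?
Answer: 328329/2401 ≈ 136.75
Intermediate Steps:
B(F) = (4 + F)**2
Y(x) = -4/7 (Y(x) = -1/7*4 = -4/7)
Z = -8/7 (Z = 2*(-4/7) = -8/7 ≈ -1.1429)
k(h, V) = -8/7 (k(h, V) = 0 - 8/7 = -8/7)
(k(B(-1), -3)**2 - 13)**2 = ((-8/7)**2 - 13)**2 = (64/49 - 13)**2 = (-573/49)**2 = 328329/2401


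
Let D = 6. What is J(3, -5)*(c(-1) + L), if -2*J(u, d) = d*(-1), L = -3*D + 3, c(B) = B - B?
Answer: 75/2 ≈ 37.500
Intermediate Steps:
c(B) = 0
L = -15 (L = -3*6 + 3 = -18 + 3 = -15)
J(u, d) = d/2 (J(u, d) = -d*(-1)/2 = -(-1)*d/2 = d/2)
J(3, -5)*(c(-1) + L) = ((½)*(-5))*(0 - 15) = -5/2*(-15) = 75/2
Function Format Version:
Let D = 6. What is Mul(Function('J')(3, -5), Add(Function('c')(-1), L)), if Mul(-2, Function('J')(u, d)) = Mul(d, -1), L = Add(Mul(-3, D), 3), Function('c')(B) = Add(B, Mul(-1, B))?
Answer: Rational(75, 2) ≈ 37.500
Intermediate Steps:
Function('c')(B) = 0
L = -15 (L = Add(Mul(-3, 6), 3) = Add(-18, 3) = -15)
Function('J')(u, d) = Mul(Rational(1, 2), d) (Function('J')(u, d) = Mul(Rational(-1, 2), Mul(d, -1)) = Mul(Rational(-1, 2), Mul(-1, d)) = Mul(Rational(1, 2), d))
Mul(Function('J')(3, -5), Add(Function('c')(-1), L)) = Mul(Mul(Rational(1, 2), -5), Add(0, -15)) = Mul(Rational(-5, 2), -15) = Rational(75, 2)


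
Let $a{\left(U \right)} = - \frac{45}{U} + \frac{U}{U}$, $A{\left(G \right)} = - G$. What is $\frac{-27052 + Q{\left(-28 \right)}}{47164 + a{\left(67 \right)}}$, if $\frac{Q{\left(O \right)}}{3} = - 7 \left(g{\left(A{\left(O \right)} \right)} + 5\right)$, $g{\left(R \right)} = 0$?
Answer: $- \frac{1819519}{3160010} \approx -0.5758$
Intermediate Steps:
$a{\left(U \right)} = 1 - \frac{45}{U}$ ($a{\left(U \right)} = - \frac{45}{U} + 1 = 1 - \frac{45}{U}$)
$Q{\left(O \right)} = -105$ ($Q{\left(O \right)} = 3 \left(- 7 \left(0 + 5\right)\right) = 3 \left(\left(-7\right) 5\right) = 3 \left(-35\right) = -105$)
$\frac{-27052 + Q{\left(-28 \right)}}{47164 + a{\left(67 \right)}} = \frac{-27052 - 105}{47164 + \frac{-45 + 67}{67}} = - \frac{27157}{47164 + \frac{1}{67} \cdot 22} = - \frac{27157}{47164 + \frac{22}{67}} = - \frac{27157}{\frac{3160010}{67}} = \left(-27157\right) \frac{67}{3160010} = - \frac{1819519}{3160010}$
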